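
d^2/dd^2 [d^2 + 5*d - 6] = 2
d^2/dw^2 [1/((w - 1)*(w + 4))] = 2*((w - 1)^2 + (w - 1)*(w + 4) + (w + 4)^2)/((w - 1)^3*(w + 4)^3)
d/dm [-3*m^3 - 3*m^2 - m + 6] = -9*m^2 - 6*m - 1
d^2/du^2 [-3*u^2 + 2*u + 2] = -6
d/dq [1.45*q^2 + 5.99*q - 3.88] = 2.9*q + 5.99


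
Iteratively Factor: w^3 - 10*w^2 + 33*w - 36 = (w - 3)*(w^2 - 7*w + 12) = (w - 3)^2*(w - 4)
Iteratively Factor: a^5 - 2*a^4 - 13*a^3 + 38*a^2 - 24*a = (a)*(a^4 - 2*a^3 - 13*a^2 + 38*a - 24) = a*(a - 1)*(a^3 - a^2 - 14*a + 24) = a*(a - 1)*(a + 4)*(a^2 - 5*a + 6) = a*(a - 2)*(a - 1)*(a + 4)*(a - 3)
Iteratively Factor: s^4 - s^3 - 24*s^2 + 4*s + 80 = (s - 2)*(s^3 + s^2 - 22*s - 40) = (s - 5)*(s - 2)*(s^2 + 6*s + 8) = (s - 5)*(s - 2)*(s + 2)*(s + 4)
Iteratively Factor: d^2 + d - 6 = (d + 3)*(d - 2)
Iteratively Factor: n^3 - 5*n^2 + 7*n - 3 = (n - 1)*(n^2 - 4*n + 3) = (n - 1)^2*(n - 3)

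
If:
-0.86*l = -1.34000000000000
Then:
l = 1.56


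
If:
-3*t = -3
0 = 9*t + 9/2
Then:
No Solution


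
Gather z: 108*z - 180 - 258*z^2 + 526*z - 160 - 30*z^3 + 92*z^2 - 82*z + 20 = -30*z^3 - 166*z^2 + 552*z - 320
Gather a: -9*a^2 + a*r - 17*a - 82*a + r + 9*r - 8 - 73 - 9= -9*a^2 + a*(r - 99) + 10*r - 90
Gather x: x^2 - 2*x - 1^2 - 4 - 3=x^2 - 2*x - 8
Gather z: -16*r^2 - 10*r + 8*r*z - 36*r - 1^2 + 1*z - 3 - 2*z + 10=-16*r^2 - 46*r + z*(8*r - 1) + 6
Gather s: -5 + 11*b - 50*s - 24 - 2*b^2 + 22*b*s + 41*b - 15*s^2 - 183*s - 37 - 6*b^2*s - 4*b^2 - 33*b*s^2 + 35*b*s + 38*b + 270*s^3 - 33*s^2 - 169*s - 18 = -6*b^2 + 90*b + 270*s^3 + s^2*(-33*b - 48) + s*(-6*b^2 + 57*b - 402) - 84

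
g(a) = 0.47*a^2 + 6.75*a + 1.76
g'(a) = 0.94*a + 6.75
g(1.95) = 16.71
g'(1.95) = 8.58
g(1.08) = 9.60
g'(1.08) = 7.77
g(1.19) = 10.46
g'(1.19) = 7.87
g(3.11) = 27.30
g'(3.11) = 9.67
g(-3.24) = -15.18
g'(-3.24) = 3.70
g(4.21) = 38.51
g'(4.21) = 10.71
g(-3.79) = -17.07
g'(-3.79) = 3.19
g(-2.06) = -10.15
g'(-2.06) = 4.81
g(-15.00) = 6.26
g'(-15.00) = -7.35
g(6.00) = 59.18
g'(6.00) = 12.39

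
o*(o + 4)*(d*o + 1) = d*o^3 + 4*d*o^2 + o^2 + 4*o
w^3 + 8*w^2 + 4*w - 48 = (w - 2)*(w + 4)*(w + 6)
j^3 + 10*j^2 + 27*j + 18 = (j + 1)*(j + 3)*(j + 6)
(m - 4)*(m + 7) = m^2 + 3*m - 28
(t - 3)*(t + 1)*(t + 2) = t^3 - 7*t - 6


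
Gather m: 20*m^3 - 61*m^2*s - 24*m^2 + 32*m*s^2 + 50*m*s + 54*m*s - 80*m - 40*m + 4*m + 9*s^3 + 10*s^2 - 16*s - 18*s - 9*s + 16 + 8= 20*m^3 + m^2*(-61*s - 24) + m*(32*s^2 + 104*s - 116) + 9*s^3 + 10*s^2 - 43*s + 24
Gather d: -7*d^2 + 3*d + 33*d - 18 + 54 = -7*d^2 + 36*d + 36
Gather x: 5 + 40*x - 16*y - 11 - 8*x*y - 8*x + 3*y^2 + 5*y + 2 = x*(32 - 8*y) + 3*y^2 - 11*y - 4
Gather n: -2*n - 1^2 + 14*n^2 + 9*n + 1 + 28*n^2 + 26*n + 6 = 42*n^2 + 33*n + 6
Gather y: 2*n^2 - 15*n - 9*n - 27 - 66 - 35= 2*n^2 - 24*n - 128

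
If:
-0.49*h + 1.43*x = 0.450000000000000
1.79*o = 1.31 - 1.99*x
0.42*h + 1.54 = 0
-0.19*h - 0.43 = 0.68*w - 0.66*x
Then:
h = -3.67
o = 1.78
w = -0.52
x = -0.94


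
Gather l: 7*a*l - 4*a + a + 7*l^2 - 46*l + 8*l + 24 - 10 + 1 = -3*a + 7*l^2 + l*(7*a - 38) + 15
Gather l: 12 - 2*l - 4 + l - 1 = 7 - l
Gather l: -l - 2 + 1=-l - 1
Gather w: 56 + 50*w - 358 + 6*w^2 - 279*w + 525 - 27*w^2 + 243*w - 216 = -21*w^2 + 14*w + 7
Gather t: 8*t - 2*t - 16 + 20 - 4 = 6*t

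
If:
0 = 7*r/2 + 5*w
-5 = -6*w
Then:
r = -25/21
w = 5/6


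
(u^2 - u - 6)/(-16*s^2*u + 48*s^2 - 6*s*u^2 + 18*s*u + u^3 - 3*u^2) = (-u - 2)/(16*s^2 + 6*s*u - u^2)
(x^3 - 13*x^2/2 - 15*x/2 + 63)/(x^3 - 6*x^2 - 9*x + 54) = (x - 7/2)/(x - 3)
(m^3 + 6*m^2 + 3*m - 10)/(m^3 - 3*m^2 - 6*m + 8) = (m + 5)/(m - 4)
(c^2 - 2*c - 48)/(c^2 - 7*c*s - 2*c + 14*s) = (c^2 - 2*c - 48)/(c^2 - 7*c*s - 2*c + 14*s)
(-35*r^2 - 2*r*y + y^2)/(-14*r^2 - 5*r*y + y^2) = (5*r + y)/(2*r + y)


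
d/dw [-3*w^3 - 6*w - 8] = -9*w^2 - 6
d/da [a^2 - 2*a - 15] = 2*a - 2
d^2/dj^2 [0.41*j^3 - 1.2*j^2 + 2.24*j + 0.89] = 2.46*j - 2.4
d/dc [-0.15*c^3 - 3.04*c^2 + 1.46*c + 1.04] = -0.45*c^2 - 6.08*c + 1.46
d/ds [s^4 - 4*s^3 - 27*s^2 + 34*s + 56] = 4*s^3 - 12*s^2 - 54*s + 34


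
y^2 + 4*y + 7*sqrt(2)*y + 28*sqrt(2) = (y + 4)*(y + 7*sqrt(2))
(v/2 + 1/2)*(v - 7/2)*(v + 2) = v^3/2 - v^2/4 - 17*v/4 - 7/2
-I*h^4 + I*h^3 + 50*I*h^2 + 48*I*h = h*(h - 8)*(h + 6)*(-I*h - I)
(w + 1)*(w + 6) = w^2 + 7*w + 6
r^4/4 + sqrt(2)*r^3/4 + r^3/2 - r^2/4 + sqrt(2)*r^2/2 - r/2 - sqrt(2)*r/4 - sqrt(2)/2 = (r/2 + 1/2)*(r/2 + 1)*(r - 1)*(r + sqrt(2))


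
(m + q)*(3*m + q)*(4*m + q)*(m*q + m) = 12*m^4*q + 12*m^4 + 19*m^3*q^2 + 19*m^3*q + 8*m^2*q^3 + 8*m^2*q^2 + m*q^4 + m*q^3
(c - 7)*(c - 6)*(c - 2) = c^3 - 15*c^2 + 68*c - 84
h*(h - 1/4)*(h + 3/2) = h^3 + 5*h^2/4 - 3*h/8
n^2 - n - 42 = (n - 7)*(n + 6)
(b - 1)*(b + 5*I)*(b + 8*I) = b^3 - b^2 + 13*I*b^2 - 40*b - 13*I*b + 40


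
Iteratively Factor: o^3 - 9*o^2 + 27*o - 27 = (o - 3)*(o^2 - 6*o + 9) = (o - 3)^2*(o - 3)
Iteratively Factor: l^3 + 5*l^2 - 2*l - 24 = (l - 2)*(l^2 + 7*l + 12) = (l - 2)*(l + 3)*(l + 4)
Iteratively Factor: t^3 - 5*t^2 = (t)*(t^2 - 5*t) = t^2*(t - 5)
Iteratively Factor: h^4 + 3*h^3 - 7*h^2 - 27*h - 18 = (h + 2)*(h^3 + h^2 - 9*h - 9) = (h + 2)*(h + 3)*(h^2 - 2*h - 3) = (h + 1)*(h + 2)*(h + 3)*(h - 3)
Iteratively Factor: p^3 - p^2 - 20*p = (p + 4)*(p^2 - 5*p) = p*(p + 4)*(p - 5)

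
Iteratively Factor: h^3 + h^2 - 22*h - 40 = (h - 5)*(h^2 + 6*h + 8) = (h - 5)*(h + 2)*(h + 4)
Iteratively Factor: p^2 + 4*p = (p + 4)*(p)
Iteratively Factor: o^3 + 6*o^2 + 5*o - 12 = (o - 1)*(o^2 + 7*o + 12) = (o - 1)*(o + 3)*(o + 4)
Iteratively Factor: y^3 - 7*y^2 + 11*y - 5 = (y - 5)*(y^2 - 2*y + 1) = (y - 5)*(y - 1)*(y - 1)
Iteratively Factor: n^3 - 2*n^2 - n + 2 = (n - 2)*(n^2 - 1) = (n - 2)*(n + 1)*(n - 1)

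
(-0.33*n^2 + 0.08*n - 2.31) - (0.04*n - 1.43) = -0.33*n^2 + 0.04*n - 0.88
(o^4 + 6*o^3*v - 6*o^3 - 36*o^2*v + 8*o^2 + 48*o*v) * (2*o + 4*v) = 2*o^5 + 16*o^4*v - 12*o^4 + 24*o^3*v^2 - 96*o^3*v + 16*o^3 - 144*o^2*v^2 + 128*o^2*v + 192*o*v^2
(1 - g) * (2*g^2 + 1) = -2*g^3 + 2*g^2 - g + 1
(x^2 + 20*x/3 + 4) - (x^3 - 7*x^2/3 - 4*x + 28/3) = -x^3 + 10*x^2/3 + 32*x/3 - 16/3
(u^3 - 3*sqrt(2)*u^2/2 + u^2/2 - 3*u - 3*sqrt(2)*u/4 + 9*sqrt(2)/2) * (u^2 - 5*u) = u^5 - 9*u^4/2 - 3*sqrt(2)*u^4/2 - 11*u^3/2 + 27*sqrt(2)*u^3/4 + 33*sqrt(2)*u^2/4 + 15*u^2 - 45*sqrt(2)*u/2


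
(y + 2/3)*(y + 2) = y^2 + 8*y/3 + 4/3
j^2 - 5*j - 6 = (j - 6)*(j + 1)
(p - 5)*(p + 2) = p^2 - 3*p - 10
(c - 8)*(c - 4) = c^2 - 12*c + 32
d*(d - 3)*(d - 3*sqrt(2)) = d^3 - 3*sqrt(2)*d^2 - 3*d^2 + 9*sqrt(2)*d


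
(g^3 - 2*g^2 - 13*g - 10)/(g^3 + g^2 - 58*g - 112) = (g^2 - 4*g - 5)/(g^2 - g - 56)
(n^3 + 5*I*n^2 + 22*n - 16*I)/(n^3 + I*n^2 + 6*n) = (n^2 + 7*I*n + 8)/(n*(n + 3*I))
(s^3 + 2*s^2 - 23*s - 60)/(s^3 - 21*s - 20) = (s + 3)/(s + 1)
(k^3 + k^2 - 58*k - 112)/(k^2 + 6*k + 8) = (k^2 - k - 56)/(k + 4)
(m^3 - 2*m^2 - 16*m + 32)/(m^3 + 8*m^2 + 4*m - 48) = (m - 4)/(m + 6)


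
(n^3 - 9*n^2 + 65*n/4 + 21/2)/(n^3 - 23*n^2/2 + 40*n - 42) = (n + 1/2)/(n - 2)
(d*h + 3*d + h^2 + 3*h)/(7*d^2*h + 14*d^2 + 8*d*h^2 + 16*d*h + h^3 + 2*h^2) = (h + 3)/(7*d*h + 14*d + h^2 + 2*h)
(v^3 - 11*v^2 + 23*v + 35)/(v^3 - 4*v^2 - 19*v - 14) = (v - 5)/(v + 2)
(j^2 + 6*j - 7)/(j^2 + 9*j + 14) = (j - 1)/(j + 2)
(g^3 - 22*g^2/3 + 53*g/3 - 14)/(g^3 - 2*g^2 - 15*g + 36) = (g^2 - 13*g/3 + 14/3)/(g^2 + g - 12)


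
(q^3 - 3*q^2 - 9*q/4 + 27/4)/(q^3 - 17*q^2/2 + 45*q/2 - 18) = (q + 3/2)/(q - 4)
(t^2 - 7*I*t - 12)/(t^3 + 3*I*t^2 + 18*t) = (t - 4*I)/(t*(t + 6*I))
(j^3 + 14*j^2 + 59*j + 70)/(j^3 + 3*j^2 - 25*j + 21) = (j^2 + 7*j + 10)/(j^2 - 4*j + 3)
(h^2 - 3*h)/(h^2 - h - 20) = h*(3 - h)/(-h^2 + h + 20)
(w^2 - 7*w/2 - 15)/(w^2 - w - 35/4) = 2*(w - 6)/(2*w - 7)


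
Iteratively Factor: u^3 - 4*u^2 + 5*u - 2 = (u - 1)*(u^2 - 3*u + 2) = (u - 2)*(u - 1)*(u - 1)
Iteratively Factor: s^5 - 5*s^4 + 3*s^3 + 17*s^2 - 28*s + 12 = (s - 3)*(s^4 - 2*s^3 - 3*s^2 + 8*s - 4) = (s - 3)*(s - 1)*(s^3 - s^2 - 4*s + 4) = (s - 3)*(s - 2)*(s - 1)*(s^2 + s - 2) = (s - 3)*(s - 2)*(s - 1)^2*(s + 2)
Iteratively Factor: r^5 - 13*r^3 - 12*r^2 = (r + 3)*(r^4 - 3*r^3 - 4*r^2) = r*(r + 3)*(r^3 - 3*r^2 - 4*r) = r*(r - 4)*(r + 3)*(r^2 + r) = r*(r - 4)*(r + 1)*(r + 3)*(r)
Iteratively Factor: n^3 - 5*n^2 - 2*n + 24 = (n - 3)*(n^2 - 2*n - 8) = (n - 3)*(n + 2)*(n - 4)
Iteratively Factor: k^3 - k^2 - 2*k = (k)*(k^2 - k - 2) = k*(k - 2)*(k + 1)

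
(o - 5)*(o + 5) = o^2 - 25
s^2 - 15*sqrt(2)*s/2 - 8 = (s - 8*sqrt(2))*(s + sqrt(2)/2)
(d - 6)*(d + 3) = d^2 - 3*d - 18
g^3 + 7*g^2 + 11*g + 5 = (g + 1)^2*(g + 5)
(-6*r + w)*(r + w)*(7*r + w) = -42*r^3 - 41*r^2*w + 2*r*w^2 + w^3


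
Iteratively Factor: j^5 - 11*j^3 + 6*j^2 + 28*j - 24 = (j - 2)*(j^4 + 2*j^3 - 7*j^2 - 8*j + 12) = (j - 2)*(j + 3)*(j^3 - j^2 - 4*j + 4) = (j - 2)*(j + 2)*(j + 3)*(j^2 - 3*j + 2) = (j - 2)^2*(j + 2)*(j + 3)*(j - 1)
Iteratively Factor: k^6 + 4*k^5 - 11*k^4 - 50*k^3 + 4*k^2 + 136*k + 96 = (k + 1)*(k^5 + 3*k^4 - 14*k^3 - 36*k^2 + 40*k + 96) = (k - 2)*(k + 1)*(k^4 + 5*k^3 - 4*k^2 - 44*k - 48) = (k - 3)*(k - 2)*(k + 1)*(k^3 + 8*k^2 + 20*k + 16) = (k - 3)*(k - 2)*(k + 1)*(k + 2)*(k^2 + 6*k + 8) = (k - 3)*(k - 2)*(k + 1)*(k + 2)^2*(k + 4)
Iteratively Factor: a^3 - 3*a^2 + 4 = (a - 2)*(a^2 - a - 2) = (a - 2)^2*(a + 1)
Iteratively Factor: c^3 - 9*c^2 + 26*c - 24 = (c - 4)*(c^2 - 5*c + 6) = (c - 4)*(c - 3)*(c - 2)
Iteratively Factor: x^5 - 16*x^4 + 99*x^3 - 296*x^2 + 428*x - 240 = (x - 3)*(x^4 - 13*x^3 + 60*x^2 - 116*x + 80) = (x - 5)*(x - 3)*(x^3 - 8*x^2 + 20*x - 16) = (x - 5)*(x - 3)*(x - 2)*(x^2 - 6*x + 8) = (x - 5)*(x - 4)*(x - 3)*(x - 2)*(x - 2)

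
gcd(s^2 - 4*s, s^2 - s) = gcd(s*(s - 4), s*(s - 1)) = s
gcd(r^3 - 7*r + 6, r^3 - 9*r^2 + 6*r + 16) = r - 2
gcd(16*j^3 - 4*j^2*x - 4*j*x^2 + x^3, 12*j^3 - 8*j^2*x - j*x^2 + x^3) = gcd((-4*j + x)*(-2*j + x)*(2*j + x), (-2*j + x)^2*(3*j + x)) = -2*j + x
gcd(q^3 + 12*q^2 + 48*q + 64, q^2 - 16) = q + 4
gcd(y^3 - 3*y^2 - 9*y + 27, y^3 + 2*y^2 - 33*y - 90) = y + 3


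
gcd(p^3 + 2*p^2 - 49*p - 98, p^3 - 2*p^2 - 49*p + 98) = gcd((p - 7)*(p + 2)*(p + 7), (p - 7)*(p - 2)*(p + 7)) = p^2 - 49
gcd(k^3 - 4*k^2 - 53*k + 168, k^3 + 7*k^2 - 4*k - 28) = k + 7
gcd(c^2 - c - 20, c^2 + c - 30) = c - 5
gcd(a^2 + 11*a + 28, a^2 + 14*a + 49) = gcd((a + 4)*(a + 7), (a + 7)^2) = a + 7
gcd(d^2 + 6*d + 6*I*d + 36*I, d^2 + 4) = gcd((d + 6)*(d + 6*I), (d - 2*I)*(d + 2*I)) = 1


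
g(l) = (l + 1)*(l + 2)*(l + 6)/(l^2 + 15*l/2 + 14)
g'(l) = (-2*l - 15/2)*(l + 1)*(l + 2)*(l + 6)/(l^2 + 15*l/2 + 14)^2 + (l + 1)*(l + 2)/(l^2 + 15*l/2 + 14) + (l + 1)*(l + 6)/(l^2 + 15*l/2 + 14) + (l + 2)*(l + 6)/(l^2 + 15*l/2 + 14)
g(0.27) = 1.12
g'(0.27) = 1.00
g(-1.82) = -0.17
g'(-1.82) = -0.59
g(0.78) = 1.64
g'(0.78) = 1.03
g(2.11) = 3.02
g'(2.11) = 1.05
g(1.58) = 2.47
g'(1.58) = 1.04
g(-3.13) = 21.46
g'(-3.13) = -104.25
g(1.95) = 2.86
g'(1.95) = 1.05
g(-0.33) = 0.55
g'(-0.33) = 0.92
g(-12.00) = -9.71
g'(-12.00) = 1.12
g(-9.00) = -6.11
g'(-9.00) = 1.34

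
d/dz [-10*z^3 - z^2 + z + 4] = -30*z^2 - 2*z + 1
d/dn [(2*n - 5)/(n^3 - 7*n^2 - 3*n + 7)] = (-4*n^3 + 29*n^2 - 70*n - 1)/(n^6 - 14*n^5 + 43*n^4 + 56*n^3 - 89*n^2 - 42*n + 49)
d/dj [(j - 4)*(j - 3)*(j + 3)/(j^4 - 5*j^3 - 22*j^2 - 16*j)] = (-j^6 + 8*j^5 - 15*j^4 - 266*j^3 + 406*j^2 + 1584*j + 576)/(j^2*(j^6 - 10*j^5 - 19*j^4 + 188*j^3 + 644*j^2 + 704*j + 256))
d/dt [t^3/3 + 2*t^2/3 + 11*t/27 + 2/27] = t^2 + 4*t/3 + 11/27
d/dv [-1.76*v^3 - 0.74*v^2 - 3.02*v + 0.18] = -5.28*v^2 - 1.48*v - 3.02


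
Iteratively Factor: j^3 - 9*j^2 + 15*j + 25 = (j - 5)*(j^2 - 4*j - 5) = (j - 5)*(j + 1)*(j - 5)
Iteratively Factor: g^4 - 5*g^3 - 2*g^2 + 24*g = (g - 4)*(g^3 - g^2 - 6*g) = (g - 4)*(g + 2)*(g^2 - 3*g) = g*(g - 4)*(g + 2)*(g - 3)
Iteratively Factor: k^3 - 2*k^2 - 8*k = (k - 4)*(k^2 + 2*k) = (k - 4)*(k + 2)*(k)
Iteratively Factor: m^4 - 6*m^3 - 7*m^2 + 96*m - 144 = (m - 3)*(m^3 - 3*m^2 - 16*m + 48) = (m - 3)*(m + 4)*(m^2 - 7*m + 12) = (m - 4)*(m - 3)*(m + 4)*(m - 3)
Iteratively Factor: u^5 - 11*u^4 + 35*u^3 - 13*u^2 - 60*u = (u + 1)*(u^4 - 12*u^3 + 47*u^2 - 60*u) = (u - 3)*(u + 1)*(u^3 - 9*u^2 + 20*u) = (u - 5)*(u - 3)*(u + 1)*(u^2 - 4*u) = u*(u - 5)*(u - 3)*(u + 1)*(u - 4)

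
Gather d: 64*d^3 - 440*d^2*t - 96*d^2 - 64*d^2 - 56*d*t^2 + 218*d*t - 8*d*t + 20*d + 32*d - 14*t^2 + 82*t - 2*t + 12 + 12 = 64*d^3 + d^2*(-440*t - 160) + d*(-56*t^2 + 210*t + 52) - 14*t^2 + 80*t + 24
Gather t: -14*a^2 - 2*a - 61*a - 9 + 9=-14*a^2 - 63*a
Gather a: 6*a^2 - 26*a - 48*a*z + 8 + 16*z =6*a^2 + a*(-48*z - 26) + 16*z + 8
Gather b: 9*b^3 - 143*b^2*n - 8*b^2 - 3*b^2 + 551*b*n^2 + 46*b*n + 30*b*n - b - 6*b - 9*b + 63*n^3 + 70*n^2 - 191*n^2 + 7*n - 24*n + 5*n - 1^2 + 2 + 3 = 9*b^3 + b^2*(-143*n - 11) + b*(551*n^2 + 76*n - 16) + 63*n^3 - 121*n^2 - 12*n + 4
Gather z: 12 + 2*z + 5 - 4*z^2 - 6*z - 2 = -4*z^2 - 4*z + 15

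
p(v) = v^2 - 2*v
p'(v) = 2*v - 2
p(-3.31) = 17.58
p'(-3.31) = -8.62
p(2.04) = 0.08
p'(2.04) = 2.08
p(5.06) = 15.48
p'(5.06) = 8.12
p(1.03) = -1.00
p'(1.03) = 0.06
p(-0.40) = 0.96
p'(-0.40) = -2.80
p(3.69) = 6.24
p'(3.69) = 5.38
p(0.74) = -0.93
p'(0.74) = -0.52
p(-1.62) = 5.86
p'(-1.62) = -5.24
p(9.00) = 63.00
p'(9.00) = 16.00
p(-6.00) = 48.00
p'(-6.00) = -14.00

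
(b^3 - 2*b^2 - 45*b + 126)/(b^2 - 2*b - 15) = (-b^3 + 2*b^2 + 45*b - 126)/(-b^2 + 2*b + 15)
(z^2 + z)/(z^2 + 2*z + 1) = z/(z + 1)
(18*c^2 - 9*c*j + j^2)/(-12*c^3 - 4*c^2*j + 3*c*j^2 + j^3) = (-18*c^2 + 9*c*j - j^2)/(12*c^3 + 4*c^2*j - 3*c*j^2 - j^3)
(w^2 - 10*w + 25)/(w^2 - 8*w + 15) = (w - 5)/(w - 3)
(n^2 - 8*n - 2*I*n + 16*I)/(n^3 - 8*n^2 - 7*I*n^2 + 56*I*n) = (n - 2*I)/(n*(n - 7*I))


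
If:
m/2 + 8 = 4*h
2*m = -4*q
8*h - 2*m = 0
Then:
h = 4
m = 16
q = -8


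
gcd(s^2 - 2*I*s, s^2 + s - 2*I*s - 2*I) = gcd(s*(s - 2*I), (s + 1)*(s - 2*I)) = s - 2*I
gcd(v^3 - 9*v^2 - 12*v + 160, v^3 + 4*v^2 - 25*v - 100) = v^2 - v - 20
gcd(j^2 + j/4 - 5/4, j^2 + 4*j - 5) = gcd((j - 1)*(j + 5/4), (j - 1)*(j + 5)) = j - 1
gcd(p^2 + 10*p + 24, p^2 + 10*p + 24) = p^2 + 10*p + 24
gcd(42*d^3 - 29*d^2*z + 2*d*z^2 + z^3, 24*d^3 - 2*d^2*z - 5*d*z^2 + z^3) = -3*d + z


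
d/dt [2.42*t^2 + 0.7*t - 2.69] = 4.84*t + 0.7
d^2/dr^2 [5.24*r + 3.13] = 0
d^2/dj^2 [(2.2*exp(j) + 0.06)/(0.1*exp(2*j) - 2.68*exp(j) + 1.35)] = (0.022*exp(4*j) + 0.592*exp(3*j) - 1.83024*exp(2*j) + 8.358144*exp(j) + 4.22658)*exp(j)/(0.001*exp(6*j) - 0.0804*exp(5*j) + 2.19522*exp(4*j) - 21.419632*exp(3*j) + 29.63547*exp(2*j) - 14.6529*exp(j) + 2.460375)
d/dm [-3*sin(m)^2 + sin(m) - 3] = (1 - 6*sin(m))*cos(m)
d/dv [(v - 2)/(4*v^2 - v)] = 2*(-2*v^2 + 8*v - 1)/(v^2*(16*v^2 - 8*v + 1))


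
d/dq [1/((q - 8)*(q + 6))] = 2*(1 - q)/(q^4 - 4*q^3 - 92*q^2 + 192*q + 2304)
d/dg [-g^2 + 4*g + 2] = 4 - 2*g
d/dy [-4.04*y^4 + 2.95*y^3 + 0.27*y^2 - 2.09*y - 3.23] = -16.16*y^3 + 8.85*y^2 + 0.54*y - 2.09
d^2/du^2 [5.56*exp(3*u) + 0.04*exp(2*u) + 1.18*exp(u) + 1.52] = (50.04*exp(2*u) + 0.16*exp(u) + 1.18)*exp(u)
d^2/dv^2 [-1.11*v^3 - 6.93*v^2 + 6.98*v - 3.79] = -6.66*v - 13.86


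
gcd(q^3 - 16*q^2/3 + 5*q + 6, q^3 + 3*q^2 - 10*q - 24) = q - 3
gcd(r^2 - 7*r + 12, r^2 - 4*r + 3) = r - 3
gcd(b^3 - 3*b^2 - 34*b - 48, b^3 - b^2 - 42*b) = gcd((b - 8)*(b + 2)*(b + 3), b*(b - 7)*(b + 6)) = 1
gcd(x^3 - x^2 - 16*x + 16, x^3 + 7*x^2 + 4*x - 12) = x - 1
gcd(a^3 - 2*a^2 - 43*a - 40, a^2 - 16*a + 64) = a - 8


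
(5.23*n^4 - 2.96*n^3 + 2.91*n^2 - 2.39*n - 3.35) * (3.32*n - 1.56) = 17.3636*n^5 - 17.986*n^4 + 14.2788*n^3 - 12.4744*n^2 - 7.3936*n + 5.226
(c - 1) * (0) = 0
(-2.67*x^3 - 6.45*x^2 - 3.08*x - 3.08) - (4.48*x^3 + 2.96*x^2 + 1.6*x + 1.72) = -7.15*x^3 - 9.41*x^2 - 4.68*x - 4.8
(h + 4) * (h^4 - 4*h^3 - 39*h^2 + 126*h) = h^5 - 55*h^3 - 30*h^2 + 504*h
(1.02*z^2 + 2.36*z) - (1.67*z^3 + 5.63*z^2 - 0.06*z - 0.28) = -1.67*z^3 - 4.61*z^2 + 2.42*z + 0.28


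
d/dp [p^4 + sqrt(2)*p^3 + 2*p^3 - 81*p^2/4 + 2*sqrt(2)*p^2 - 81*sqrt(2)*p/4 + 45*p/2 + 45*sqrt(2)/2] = 4*p^3 + 3*sqrt(2)*p^2 + 6*p^2 - 81*p/2 + 4*sqrt(2)*p - 81*sqrt(2)/4 + 45/2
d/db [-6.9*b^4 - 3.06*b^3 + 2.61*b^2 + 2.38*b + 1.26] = -27.6*b^3 - 9.18*b^2 + 5.22*b + 2.38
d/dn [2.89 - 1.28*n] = -1.28000000000000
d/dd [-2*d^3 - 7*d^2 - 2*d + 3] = -6*d^2 - 14*d - 2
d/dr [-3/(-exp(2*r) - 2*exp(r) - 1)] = -6*(exp(r) + 1)*exp(r)/(exp(2*r) + 2*exp(r) + 1)^2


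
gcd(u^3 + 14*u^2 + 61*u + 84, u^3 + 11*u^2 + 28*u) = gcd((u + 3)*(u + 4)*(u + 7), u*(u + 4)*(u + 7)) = u^2 + 11*u + 28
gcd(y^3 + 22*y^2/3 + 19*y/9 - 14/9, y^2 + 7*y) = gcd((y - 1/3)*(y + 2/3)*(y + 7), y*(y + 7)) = y + 7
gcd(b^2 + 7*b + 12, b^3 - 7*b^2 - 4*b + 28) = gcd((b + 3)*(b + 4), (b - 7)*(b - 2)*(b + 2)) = 1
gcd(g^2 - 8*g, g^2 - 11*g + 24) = g - 8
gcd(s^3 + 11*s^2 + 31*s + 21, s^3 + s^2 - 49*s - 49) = s^2 + 8*s + 7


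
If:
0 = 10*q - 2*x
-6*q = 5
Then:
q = -5/6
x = -25/6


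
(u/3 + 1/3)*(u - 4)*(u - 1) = u^3/3 - 4*u^2/3 - u/3 + 4/3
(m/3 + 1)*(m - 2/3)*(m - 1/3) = m^3/3 + 2*m^2/3 - 25*m/27 + 2/9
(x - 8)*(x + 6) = x^2 - 2*x - 48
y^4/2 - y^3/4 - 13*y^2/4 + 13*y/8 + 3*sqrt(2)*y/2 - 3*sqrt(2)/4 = (y/2 + sqrt(2))*(y - 1/2)*(y - 3*sqrt(2)/2)*(y - sqrt(2)/2)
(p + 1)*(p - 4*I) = p^2 + p - 4*I*p - 4*I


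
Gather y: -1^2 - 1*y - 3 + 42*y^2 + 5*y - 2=42*y^2 + 4*y - 6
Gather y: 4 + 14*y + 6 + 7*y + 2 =21*y + 12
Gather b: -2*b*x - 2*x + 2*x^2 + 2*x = -2*b*x + 2*x^2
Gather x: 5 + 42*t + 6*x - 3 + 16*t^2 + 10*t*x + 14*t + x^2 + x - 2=16*t^2 + 56*t + x^2 + x*(10*t + 7)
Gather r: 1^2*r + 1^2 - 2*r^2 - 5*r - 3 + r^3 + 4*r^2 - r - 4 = r^3 + 2*r^2 - 5*r - 6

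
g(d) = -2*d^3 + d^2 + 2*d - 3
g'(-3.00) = -58.00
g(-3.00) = 54.00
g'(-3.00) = -58.00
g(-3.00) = 54.00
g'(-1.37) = -12.00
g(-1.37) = 1.28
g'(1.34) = -6.09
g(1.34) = -3.34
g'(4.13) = -92.08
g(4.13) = -118.57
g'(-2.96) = -56.49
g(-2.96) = 51.71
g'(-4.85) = -148.84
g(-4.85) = 238.99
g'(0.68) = 0.59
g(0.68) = -1.81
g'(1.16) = -3.75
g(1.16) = -2.46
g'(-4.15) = -109.64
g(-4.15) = 148.87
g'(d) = -6*d^2 + 2*d + 2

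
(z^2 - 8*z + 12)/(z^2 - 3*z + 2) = (z - 6)/(z - 1)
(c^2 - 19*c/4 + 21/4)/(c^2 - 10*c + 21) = (c - 7/4)/(c - 7)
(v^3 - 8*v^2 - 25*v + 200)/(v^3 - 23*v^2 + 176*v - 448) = (v^2 - 25)/(v^2 - 15*v + 56)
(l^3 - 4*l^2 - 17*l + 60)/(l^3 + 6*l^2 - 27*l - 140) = (l - 3)/(l + 7)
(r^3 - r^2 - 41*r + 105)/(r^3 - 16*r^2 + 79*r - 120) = (r + 7)/(r - 8)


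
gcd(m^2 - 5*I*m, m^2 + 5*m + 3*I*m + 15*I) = 1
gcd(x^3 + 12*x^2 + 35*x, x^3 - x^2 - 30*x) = x^2 + 5*x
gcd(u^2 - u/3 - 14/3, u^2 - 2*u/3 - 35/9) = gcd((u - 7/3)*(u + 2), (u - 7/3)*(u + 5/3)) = u - 7/3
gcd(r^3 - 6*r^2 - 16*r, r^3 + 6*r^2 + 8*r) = r^2 + 2*r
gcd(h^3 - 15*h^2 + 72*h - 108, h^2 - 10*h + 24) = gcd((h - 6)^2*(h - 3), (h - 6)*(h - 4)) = h - 6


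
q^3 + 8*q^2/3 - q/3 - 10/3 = (q - 1)*(q + 5/3)*(q + 2)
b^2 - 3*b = b*(b - 3)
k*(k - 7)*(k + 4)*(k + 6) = k^4 + 3*k^3 - 46*k^2 - 168*k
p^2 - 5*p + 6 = (p - 3)*(p - 2)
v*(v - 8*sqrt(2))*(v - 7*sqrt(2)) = v^3 - 15*sqrt(2)*v^2 + 112*v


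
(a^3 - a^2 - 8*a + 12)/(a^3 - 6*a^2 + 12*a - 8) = (a + 3)/(a - 2)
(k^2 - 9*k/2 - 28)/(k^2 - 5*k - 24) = (k + 7/2)/(k + 3)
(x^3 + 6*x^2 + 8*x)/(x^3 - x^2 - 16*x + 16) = x*(x + 2)/(x^2 - 5*x + 4)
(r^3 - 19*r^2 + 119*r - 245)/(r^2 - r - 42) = (r^2 - 12*r + 35)/(r + 6)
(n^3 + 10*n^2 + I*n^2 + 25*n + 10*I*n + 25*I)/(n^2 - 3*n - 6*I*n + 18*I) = (n^3 + n^2*(10 + I) + n*(25 + 10*I) + 25*I)/(n^2 + n*(-3 - 6*I) + 18*I)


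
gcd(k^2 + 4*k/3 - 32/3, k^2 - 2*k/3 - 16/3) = k - 8/3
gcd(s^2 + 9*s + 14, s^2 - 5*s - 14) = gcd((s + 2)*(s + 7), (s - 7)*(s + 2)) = s + 2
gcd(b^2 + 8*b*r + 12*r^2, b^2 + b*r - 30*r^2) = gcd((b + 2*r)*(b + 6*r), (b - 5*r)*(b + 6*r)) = b + 6*r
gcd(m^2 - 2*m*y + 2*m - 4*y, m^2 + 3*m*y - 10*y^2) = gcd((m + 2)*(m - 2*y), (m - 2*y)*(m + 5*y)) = -m + 2*y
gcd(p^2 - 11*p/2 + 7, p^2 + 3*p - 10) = p - 2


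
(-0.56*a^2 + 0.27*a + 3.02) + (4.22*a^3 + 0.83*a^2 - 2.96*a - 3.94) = 4.22*a^3 + 0.27*a^2 - 2.69*a - 0.92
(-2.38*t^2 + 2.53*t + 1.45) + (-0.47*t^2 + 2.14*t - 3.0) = -2.85*t^2 + 4.67*t - 1.55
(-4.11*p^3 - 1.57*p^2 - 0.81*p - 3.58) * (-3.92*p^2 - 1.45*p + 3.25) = 16.1112*p^5 + 12.1139*p^4 - 7.9058*p^3 + 10.1056*p^2 + 2.5585*p - 11.635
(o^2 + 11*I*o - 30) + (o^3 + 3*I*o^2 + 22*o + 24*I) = o^3 + o^2 + 3*I*o^2 + 22*o + 11*I*o - 30 + 24*I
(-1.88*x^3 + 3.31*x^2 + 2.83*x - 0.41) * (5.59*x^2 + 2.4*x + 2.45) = -10.5092*x^5 + 13.9909*x^4 + 19.1577*x^3 + 12.6096*x^2 + 5.9495*x - 1.0045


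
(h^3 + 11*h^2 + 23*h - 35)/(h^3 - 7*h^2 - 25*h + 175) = (h^2 + 6*h - 7)/(h^2 - 12*h + 35)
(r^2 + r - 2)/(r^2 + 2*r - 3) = (r + 2)/(r + 3)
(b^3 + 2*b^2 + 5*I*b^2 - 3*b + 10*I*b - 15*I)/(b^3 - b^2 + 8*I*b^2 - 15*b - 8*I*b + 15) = (b + 3)/(b + 3*I)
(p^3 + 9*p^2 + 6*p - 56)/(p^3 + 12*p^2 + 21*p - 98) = (p + 4)/(p + 7)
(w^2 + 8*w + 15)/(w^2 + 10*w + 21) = (w + 5)/(w + 7)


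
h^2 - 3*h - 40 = (h - 8)*(h + 5)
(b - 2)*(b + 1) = b^2 - b - 2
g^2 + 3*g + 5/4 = (g + 1/2)*(g + 5/2)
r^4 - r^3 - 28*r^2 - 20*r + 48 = (r - 6)*(r - 1)*(r + 2)*(r + 4)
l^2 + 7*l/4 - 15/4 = (l - 5/4)*(l + 3)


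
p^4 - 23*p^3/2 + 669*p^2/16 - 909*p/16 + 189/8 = (p - 6)*(p - 3)*(p - 7/4)*(p - 3/4)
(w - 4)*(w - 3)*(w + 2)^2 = w^4 - 3*w^3 - 12*w^2 + 20*w + 48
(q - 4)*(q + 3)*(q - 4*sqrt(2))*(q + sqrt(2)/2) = q^4 - 7*sqrt(2)*q^3/2 - q^3 - 16*q^2 + 7*sqrt(2)*q^2/2 + 4*q + 42*sqrt(2)*q + 48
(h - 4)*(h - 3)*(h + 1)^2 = h^4 - 5*h^3 - h^2 + 17*h + 12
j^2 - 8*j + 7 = (j - 7)*(j - 1)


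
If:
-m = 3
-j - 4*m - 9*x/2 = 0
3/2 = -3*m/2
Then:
No Solution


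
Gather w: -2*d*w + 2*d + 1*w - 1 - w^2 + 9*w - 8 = 2*d - w^2 + w*(10 - 2*d) - 9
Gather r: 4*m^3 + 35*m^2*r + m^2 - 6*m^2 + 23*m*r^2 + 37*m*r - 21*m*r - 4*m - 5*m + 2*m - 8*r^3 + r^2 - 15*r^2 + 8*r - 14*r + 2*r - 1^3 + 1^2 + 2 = 4*m^3 - 5*m^2 - 7*m - 8*r^3 + r^2*(23*m - 14) + r*(35*m^2 + 16*m - 4) + 2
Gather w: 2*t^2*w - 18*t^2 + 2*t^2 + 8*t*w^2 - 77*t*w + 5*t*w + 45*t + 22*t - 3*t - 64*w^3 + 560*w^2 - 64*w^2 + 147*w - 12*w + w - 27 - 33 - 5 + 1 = -16*t^2 + 64*t - 64*w^3 + w^2*(8*t + 496) + w*(2*t^2 - 72*t + 136) - 64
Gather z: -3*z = -3*z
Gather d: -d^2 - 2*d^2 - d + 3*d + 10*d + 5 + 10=-3*d^2 + 12*d + 15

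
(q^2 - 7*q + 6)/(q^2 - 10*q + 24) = (q - 1)/(q - 4)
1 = 1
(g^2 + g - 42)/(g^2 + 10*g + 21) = (g - 6)/(g + 3)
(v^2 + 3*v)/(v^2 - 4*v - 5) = v*(v + 3)/(v^2 - 4*v - 5)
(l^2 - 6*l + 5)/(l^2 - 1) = (l - 5)/(l + 1)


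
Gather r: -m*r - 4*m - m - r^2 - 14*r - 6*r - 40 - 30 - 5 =-5*m - r^2 + r*(-m - 20) - 75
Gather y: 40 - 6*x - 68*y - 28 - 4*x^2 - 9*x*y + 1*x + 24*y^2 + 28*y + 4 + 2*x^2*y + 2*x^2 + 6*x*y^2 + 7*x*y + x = -2*x^2 - 4*x + y^2*(6*x + 24) + y*(2*x^2 - 2*x - 40) + 16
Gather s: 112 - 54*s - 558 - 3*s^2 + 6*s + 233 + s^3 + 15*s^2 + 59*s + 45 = s^3 + 12*s^2 + 11*s - 168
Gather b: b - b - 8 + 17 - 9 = 0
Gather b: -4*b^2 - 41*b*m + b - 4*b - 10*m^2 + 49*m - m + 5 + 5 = -4*b^2 + b*(-41*m - 3) - 10*m^2 + 48*m + 10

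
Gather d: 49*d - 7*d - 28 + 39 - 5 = 42*d + 6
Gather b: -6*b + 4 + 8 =12 - 6*b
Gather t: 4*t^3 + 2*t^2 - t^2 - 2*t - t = 4*t^3 + t^2 - 3*t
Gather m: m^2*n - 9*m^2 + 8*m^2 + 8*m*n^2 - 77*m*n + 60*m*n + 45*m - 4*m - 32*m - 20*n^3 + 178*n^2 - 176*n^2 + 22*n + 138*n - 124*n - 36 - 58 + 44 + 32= m^2*(n - 1) + m*(8*n^2 - 17*n + 9) - 20*n^3 + 2*n^2 + 36*n - 18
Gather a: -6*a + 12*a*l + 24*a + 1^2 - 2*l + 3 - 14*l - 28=a*(12*l + 18) - 16*l - 24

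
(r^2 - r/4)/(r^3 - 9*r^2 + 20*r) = (r - 1/4)/(r^2 - 9*r + 20)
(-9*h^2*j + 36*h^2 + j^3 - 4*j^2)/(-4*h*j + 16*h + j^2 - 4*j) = (9*h^2 - j^2)/(4*h - j)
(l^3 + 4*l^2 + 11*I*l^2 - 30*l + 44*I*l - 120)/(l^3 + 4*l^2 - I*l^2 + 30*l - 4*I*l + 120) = (l + 6*I)/(l - 6*I)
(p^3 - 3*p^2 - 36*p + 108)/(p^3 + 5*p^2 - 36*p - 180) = (p - 3)/(p + 5)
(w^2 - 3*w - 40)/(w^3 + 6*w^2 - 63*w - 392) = (w + 5)/(w^2 + 14*w + 49)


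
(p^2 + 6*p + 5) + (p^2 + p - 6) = 2*p^2 + 7*p - 1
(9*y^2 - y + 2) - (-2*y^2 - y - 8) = 11*y^2 + 10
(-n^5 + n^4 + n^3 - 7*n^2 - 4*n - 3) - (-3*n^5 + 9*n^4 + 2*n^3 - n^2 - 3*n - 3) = 2*n^5 - 8*n^4 - n^3 - 6*n^2 - n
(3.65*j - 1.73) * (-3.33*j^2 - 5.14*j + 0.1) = -12.1545*j^3 - 13.0001*j^2 + 9.2572*j - 0.173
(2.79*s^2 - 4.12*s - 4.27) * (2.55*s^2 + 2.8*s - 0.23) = 7.1145*s^4 - 2.694*s^3 - 23.0662*s^2 - 11.0084*s + 0.9821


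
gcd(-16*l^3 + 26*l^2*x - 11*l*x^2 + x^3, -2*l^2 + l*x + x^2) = -l + x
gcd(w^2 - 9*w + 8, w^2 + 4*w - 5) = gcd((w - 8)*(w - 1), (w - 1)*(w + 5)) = w - 1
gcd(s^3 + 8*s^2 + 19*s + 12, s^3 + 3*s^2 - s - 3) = s^2 + 4*s + 3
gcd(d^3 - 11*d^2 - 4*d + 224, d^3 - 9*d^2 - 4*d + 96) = d - 8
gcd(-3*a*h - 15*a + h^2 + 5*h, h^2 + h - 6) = 1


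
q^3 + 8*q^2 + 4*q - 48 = (q - 2)*(q + 4)*(q + 6)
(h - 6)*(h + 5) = h^2 - h - 30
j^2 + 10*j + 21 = (j + 3)*(j + 7)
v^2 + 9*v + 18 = (v + 3)*(v + 6)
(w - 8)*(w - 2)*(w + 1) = w^3 - 9*w^2 + 6*w + 16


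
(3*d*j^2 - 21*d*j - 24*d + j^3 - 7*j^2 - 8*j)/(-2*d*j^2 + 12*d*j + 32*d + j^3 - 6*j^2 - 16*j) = (-3*d*j - 3*d - j^2 - j)/(2*d*j + 4*d - j^2 - 2*j)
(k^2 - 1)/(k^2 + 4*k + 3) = (k - 1)/(k + 3)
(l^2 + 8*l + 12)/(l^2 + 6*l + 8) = (l + 6)/(l + 4)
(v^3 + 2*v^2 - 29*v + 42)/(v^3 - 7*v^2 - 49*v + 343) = (v^2 - 5*v + 6)/(v^2 - 14*v + 49)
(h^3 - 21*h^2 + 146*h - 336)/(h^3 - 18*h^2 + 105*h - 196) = (h^2 - 14*h + 48)/(h^2 - 11*h + 28)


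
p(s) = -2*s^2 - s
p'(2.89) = -12.56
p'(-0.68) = 1.72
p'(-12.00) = 47.00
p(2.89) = -19.59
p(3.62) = -29.83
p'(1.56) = -7.24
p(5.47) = -65.31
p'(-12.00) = 47.00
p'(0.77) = -4.08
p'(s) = -4*s - 1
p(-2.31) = -8.36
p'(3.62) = -15.48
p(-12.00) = -276.00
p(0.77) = -1.96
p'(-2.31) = 8.24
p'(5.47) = -22.88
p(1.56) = -6.43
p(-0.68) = -0.24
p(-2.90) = -13.92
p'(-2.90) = 10.60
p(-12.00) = -276.00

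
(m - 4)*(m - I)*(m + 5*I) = m^3 - 4*m^2 + 4*I*m^2 + 5*m - 16*I*m - 20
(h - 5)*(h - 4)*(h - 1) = h^3 - 10*h^2 + 29*h - 20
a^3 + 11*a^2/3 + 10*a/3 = a*(a + 5/3)*(a + 2)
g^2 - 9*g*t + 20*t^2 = (g - 5*t)*(g - 4*t)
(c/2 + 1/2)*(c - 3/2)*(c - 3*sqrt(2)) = c^3/2 - 3*sqrt(2)*c^2/2 - c^2/4 - 3*c/4 + 3*sqrt(2)*c/4 + 9*sqrt(2)/4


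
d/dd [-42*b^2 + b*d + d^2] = b + 2*d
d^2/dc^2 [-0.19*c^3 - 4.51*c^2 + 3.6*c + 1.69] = -1.14*c - 9.02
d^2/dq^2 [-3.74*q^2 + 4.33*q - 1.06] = -7.48000000000000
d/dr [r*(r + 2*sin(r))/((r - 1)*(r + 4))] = (-r*(r - 1)*(r + 2*sin(r)) - r*(r + 4)*(r + 2*sin(r)) + 2*(r - 1)*(r + 4)*(r*cos(r) + r + sin(r)))/((r - 1)^2*(r + 4)^2)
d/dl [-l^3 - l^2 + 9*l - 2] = -3*l^2 - 2*l + 9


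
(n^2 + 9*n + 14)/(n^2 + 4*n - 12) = (n^2 + 9*n + 14)/(n^2 + 4*n - 12)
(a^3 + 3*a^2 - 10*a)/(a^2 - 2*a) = a + 5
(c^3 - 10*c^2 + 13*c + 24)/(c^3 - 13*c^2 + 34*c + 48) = (c - 3)/(c - 6)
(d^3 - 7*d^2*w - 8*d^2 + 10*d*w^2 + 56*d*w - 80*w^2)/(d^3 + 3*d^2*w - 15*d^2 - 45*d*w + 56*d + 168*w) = (d^2 - 7*d*w + 10*w^2)/(d^2 + 3*d*w - 7*d - 21*w)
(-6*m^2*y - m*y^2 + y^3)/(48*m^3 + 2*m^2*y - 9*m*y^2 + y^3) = y/(-8*m + y)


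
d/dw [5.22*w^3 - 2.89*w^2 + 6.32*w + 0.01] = 15.66*w^2 - 5.78*w + 6.32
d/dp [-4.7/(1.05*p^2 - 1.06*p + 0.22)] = (9.87*p - 4.982)/(1.05*p^2 - 1.06*p + 0.22)^2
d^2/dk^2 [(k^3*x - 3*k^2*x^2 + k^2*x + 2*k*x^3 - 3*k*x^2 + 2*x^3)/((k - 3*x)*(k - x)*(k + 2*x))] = 2*x*(k^3*x - k^3 - 18*k^2*x^2 + 6*k^2*x + 36*k*x^3 - 24*k*x^2 - 48*x^4 + 20*x^3)/(-k^6 + 3*k^5*x + 15*k^4*x^2 - 35*k^3*x^3 - 90*k^2*x^4 + 108*k*x^5 + 216*x^6)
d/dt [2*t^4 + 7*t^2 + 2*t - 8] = 8*t^3 + 14*t + 2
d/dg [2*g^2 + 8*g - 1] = 4*g + 8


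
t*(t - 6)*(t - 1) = t^3 - 7*t^2 + 6*t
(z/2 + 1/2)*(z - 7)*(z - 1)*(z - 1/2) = z^4/2 - 15*z^3/4 + 5*z^2/4 + 15*z/4 - 7/4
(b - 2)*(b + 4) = b^2 + 2*b - 8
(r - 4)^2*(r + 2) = r^3 - 6*r^2 + 32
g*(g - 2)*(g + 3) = g^3 + g^2 - 6*g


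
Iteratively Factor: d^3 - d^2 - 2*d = (d - 2)*(d^2 + d) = d*(d - 2)*(d + 1)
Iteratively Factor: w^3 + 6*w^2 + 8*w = (w)*(w^2 + 6*w + 8) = w*(w + 2)*(w + 4)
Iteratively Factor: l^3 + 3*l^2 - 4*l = (l)*(l^2 + 3*l - 4) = l*(l - 1)*(l + 4)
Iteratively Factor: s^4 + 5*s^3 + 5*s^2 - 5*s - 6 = (s - 1)*(s^3 + 6*s^2 + 11*s + 6) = (s - 1)*(s + 3)*(s^2 + 3*s + 2) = (s - 1)*(s + 1)*(s + 3)*(s + 2)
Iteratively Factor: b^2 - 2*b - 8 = (b + 2)*(b - 4)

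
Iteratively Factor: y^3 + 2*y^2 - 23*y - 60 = (y - 5)*(y^2 + 7*y + 12) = (y - 5)*(y + 3)*(y + 4)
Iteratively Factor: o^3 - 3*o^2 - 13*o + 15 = (o - 5)*(o^2 + 2*o - 3) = (o - 5)*(o - 1)*(o + 3)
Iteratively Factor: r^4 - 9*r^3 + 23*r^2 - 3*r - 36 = (r - 4)*(r^3 - 5*r^2 + 3*r + 9) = (r - 4)*(r - 3)*(r^2 - 2*r - 3) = (r - 4)*(r - 3)^2*(r + 1)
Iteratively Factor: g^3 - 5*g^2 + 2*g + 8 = (g - 4)*(g^2 - g - 2) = (g - 4)*(g - 2)*(g + 1)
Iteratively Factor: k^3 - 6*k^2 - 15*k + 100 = (k - 5)*(k^2 - k - 20) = (k - 5)*(k + 4)*(k - 5)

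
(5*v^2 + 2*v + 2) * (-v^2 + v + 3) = -5*v^4 + 3*v^3 + 15*v^2 + 8*v + 6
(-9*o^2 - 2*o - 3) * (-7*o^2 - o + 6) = 63*o^4 + 23*o^3 - 31*o^2 - 9*o - 18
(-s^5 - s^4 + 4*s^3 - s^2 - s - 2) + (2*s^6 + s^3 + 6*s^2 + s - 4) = 2*s^6 - s^5 - s^4 + 5*s^3 + 5*s^2 - 6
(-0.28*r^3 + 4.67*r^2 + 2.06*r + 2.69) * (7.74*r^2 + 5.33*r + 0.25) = -2.1672*r^5 + 34.6534*r^4 + 40.7655*r^3 + 32.9679*r^2 + 14.8527*r + 0.6725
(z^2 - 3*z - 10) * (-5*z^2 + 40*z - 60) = -5*z^4 + 55*z^3 - 130*z^2 - 220*z + 600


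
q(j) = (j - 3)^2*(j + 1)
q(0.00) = 9.00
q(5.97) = 61.48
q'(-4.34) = 102.91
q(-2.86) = -63.87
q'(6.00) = 51.00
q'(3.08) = 0.66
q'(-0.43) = 7.85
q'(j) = (j - 3)^2 + (j + 1)*(2*j - 6)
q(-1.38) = -7.29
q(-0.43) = 6.71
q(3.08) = 0.03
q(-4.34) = -179.94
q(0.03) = 9.09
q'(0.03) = 2.70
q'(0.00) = 3.00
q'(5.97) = 50.22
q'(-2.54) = 47.75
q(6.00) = 63.00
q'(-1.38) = 22.51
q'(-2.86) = 56.14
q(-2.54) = -47.27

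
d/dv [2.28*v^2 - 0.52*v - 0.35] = 4.56*v - 0.52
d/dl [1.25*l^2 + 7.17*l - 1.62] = 2.5*l + 7.17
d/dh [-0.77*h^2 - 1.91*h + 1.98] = -1.54*h - 1.91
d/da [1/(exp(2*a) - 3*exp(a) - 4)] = (3 - 2*exp(a))*exp(a)/(-exp(2*a) + 3*exp(a) + 4)^2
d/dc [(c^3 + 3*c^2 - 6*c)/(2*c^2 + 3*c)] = (2*c^2 + 6*c + 21)/(4*c^2 + 12*c + 9)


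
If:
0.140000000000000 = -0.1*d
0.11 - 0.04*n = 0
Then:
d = -1.40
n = 2.75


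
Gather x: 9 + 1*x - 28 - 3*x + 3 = -2*x - 16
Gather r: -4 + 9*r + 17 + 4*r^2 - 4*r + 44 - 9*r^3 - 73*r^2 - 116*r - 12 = -9*r^3 - 69*r^2 - 111*r + 45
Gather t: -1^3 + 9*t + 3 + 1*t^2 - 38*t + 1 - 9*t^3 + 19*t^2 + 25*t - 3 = -9*t^3 + 20*t^2 - 4*t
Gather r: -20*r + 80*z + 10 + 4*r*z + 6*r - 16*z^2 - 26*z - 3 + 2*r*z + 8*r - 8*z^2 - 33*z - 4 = r*(6*z - 6) - 24*z^2 + 21*z + 3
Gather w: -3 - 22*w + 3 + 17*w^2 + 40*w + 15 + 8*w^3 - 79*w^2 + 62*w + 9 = 8*w^3 - 62*w^2 + 80*w + 24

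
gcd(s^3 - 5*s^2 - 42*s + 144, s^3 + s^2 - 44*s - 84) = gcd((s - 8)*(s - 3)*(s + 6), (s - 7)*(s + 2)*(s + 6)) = s + 6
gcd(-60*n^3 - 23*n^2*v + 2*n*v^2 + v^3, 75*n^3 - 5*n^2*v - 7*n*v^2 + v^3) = -15*n^2 - 2*n*v + v^2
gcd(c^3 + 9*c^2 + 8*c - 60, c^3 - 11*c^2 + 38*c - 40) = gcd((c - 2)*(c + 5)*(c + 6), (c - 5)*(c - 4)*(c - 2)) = c - 2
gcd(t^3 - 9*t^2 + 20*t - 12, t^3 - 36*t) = t - 6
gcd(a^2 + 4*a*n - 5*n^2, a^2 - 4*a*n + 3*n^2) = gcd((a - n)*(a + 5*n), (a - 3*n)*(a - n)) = a - n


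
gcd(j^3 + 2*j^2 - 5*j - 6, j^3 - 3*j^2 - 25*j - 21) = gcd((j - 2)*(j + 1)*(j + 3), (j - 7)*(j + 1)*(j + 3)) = j^2 + 4*j + 3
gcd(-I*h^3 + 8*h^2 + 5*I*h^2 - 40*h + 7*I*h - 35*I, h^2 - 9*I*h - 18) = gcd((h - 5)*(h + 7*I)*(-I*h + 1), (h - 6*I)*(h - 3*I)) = 1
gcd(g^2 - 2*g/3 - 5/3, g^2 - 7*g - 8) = g + 1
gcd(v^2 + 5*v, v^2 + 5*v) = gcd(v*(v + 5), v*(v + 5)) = v^2 + 5*v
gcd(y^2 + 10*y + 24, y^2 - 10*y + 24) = 1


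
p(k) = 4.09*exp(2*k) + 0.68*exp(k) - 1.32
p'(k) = 8.18*exp(2*k) + 0.68*exp(k) = (8.18*exp(k) + 0.68)*exp(k)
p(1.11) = 38.40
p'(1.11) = 77.38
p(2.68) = 878.64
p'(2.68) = 1750.01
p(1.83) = 161.86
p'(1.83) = 322.12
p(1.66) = 115.39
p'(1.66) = 229.84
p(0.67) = 15.63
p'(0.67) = 32.57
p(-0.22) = 1.86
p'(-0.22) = 5.81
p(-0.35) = 1.19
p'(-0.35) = 4.54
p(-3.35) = -1.29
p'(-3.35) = 0.03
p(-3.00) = -1.28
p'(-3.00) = 0.05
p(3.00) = 1662.36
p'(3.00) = 3313.71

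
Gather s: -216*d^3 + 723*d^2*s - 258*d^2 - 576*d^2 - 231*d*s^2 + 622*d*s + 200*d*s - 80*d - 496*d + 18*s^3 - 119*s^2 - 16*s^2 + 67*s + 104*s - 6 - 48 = -216*d^3 - 834*d^2 - 576*d + 18*s^3 + s^2*(-231*d - 135) + s*(723*d^2 + 822*d + 171) - 54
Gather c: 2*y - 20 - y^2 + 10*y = -y^2 + 12*y - 20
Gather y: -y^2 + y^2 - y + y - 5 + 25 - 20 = 0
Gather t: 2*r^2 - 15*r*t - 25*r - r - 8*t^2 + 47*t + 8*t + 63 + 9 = 2*r^2 - 26*r - 8*t^2 + t*(55 - 15*r) + 72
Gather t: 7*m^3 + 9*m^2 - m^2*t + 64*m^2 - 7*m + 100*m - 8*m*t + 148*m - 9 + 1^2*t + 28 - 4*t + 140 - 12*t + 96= 7*m^3 + 73*m^2 + 241*m + t*(-m^2 - 8*m - 15) + 255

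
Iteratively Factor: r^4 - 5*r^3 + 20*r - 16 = (r - 4)*(r^3 - r^2 - 4*r + 4) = (r - 4)*(r - 1)*(r^2 - 4) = (r - 4)*(r - 2)*(r - 1)*(r + 2)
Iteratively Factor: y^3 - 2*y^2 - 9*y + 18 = (y - 3)*(y^2 + y - 6) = (y - 3)*(y + 3)*(y - 2)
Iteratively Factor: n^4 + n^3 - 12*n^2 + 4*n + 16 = (n - 2)*(n^3 + 3*n^2 - 6*n - 8) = (n - 2)^2*(n^2 + 5*n + 4) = (n - 2)^2*(n + 1)*(n + 4)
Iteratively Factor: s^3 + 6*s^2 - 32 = (s + 4)*(s^2 + 2*s - 8) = (s - 2)*(s + 4)*(s + 4)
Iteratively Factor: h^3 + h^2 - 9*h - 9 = (h - 3)*(h^2 + 4*h + 3) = (h - 3)*(h + 3)*(h + 1)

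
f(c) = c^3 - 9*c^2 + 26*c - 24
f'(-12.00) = 674.00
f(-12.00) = -3360.00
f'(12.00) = 242.00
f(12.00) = 720.00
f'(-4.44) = 165.06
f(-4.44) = -404.39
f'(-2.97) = 105.92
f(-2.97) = -206.81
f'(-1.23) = 52.68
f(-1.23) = -71.46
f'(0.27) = 21.36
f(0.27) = -17.62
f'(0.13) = 23.71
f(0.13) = -20.77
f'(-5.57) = 219.33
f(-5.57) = -620.85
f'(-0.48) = 35.33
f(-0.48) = -38.66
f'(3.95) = 1.71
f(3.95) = -0.09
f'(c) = 3*c^2 - 18*c + 26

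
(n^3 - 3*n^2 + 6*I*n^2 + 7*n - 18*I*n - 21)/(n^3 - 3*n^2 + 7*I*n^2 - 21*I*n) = (n - I)/n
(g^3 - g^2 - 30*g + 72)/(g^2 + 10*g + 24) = (g^2 - 7*g + 12)/(g + 4)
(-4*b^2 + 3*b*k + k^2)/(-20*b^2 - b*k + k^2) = (b - k)/(5*b - k)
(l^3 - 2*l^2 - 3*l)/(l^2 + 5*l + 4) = l*(l - 3)/(l + 4)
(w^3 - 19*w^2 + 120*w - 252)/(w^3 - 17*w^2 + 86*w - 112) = (w^2 - 12*w + 36)/(w^2 - 10*w + 16)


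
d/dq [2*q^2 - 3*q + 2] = 4*q - 3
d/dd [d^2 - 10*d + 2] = 2*d - 10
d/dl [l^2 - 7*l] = 2*l - 7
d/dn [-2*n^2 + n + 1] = 1 - 4*n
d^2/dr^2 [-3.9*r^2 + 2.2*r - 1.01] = -7.80000000000000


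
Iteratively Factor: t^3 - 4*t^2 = (t)*(t^2 - 4*t) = t*(t - 4)*(t)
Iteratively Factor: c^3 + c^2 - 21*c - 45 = (c + 3)*(c^2 - 2*c - 15) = (c - 5)*(c + 3)*(c + 3)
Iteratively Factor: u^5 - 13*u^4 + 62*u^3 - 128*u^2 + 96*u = (u - 2)*(u^4 - 11*u^3 + 40*u^2 - 48*u) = (u - 4)*(u - 2)*(u^3 - 7*u^2 + 12*u) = (u - 4)^2*(u - 2)*(u^2 - 3*u) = u*(u - 4)^2*(u - 2)*(u - 3)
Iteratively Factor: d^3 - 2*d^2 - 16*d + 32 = (d - 4)*(d^2 + 2*d - 8) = (d - 4)*(d + 4)*(d - 2)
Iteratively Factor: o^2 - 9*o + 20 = (o - 4)*(o - 5)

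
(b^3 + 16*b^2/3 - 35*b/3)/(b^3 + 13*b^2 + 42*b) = (b - 5/3)/(b + 6)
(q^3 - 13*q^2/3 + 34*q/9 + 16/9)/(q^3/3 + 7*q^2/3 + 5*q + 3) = (9*q^3 - 39*q^2 + 34*q + 16)/(3*(q^3 + 7*q^2 + 15*q + 9))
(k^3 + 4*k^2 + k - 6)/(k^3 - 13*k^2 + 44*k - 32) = (k^2 + 5*k + 6)/(k^2 - 12*k + 32)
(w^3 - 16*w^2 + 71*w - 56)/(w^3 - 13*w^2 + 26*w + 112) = (w - 1)/(w + 2)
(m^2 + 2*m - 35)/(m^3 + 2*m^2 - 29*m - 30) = (m + 7)/(m^2 + 7*m + 6)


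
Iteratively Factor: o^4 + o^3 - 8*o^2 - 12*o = (o + 2)*(o^3 - o^2 - 6*o) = (o + 2)^2*(o^2 - 3*o) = (o - 3)*(o + 2)^2*(o)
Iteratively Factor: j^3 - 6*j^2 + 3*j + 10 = (j - 5)*(j^2 - j - 2) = (j - 5)*(j - 2)*(j + 1)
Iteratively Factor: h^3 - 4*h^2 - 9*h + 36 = (h - 3)*(h^2 - h - 12) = (h - 4)*(h - 3)*(h + 3)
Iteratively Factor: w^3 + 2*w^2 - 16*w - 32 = (w + 2)*(w^2 - 16) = (w - 4)*(w + 2)*(w + 4)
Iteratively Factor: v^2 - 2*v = (v)*(v - 2)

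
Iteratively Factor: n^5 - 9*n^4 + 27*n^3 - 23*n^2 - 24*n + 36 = (n - 2)*(n^4 - 7*n^3 + 13*n^2 + 3*n - 18) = (n - 2)^2*(n^3 - 5*n^2 + 3*n + 9) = (n - 3)*(n - 2)^2*(n^2 - 2*n - 3) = (n - 3)*(n - 2)^2*(n + 1)*(n - 3)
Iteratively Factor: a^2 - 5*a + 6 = (a - 3)*(a - 2)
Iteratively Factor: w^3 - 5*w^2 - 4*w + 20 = (w - 5)*(w^2 - 4) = (w - 5)*(w - 2)*(w + 2)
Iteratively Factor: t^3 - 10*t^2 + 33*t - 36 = (t - 3)*(t^2 - 7*t + 12) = (t - 4)*(t - 3)*(t - 3)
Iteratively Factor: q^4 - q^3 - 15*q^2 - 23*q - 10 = (q - 5)*(q^3 + 4*q^2 + 5*q + 2) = (q - 5)*(q + 1)*(q^2 + 3*q + 2) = (q - 5)*(q + 1)*(q + 2)*(q + 1)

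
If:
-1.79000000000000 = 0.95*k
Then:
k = -1.88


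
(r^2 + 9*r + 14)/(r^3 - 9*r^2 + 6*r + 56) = (r + 7)/(r^2 - 11*r + 28)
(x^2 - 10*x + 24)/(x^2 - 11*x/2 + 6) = 2*(x - 6)/(2*x - 3)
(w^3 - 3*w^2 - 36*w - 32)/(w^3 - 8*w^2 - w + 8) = (w + 4)/(w - 1)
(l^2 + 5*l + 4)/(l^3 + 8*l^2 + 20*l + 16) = (l + 1)/(l^2 + 4*l + 4)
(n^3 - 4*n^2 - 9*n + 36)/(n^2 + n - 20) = (n^2 - 9)/(n + 5)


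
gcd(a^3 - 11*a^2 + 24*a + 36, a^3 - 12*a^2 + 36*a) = a^2 - 12*a + 36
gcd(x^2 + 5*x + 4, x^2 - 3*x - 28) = x + 4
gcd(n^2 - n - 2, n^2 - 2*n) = n - 2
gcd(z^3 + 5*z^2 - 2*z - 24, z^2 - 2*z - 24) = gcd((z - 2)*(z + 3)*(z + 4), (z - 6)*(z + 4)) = z + 4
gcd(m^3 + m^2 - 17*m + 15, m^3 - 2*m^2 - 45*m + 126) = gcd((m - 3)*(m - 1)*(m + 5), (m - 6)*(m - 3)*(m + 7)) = m - 3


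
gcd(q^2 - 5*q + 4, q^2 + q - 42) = 1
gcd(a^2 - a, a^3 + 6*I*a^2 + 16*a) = a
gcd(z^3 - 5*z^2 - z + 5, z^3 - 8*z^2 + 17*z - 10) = z^2 - 6*z + 5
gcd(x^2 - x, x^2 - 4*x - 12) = 1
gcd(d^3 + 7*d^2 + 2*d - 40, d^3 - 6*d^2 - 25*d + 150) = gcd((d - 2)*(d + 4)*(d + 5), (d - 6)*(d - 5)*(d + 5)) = d + 5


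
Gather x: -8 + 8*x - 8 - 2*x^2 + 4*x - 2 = -2*x^2 + 12*x - 18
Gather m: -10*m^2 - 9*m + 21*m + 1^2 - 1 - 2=-10*m^2 + 12*m - 2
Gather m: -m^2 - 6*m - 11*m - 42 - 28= -m^2 - 17*m - 70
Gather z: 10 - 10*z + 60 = 70 - 10*z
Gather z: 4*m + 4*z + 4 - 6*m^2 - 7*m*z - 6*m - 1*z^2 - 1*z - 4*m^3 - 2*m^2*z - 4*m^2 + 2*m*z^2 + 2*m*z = -4*m^3 - 10*m^2 - 2*m + z^2*(2*m - 1) + z*(-2*m^2 - 5*m + 3) + 4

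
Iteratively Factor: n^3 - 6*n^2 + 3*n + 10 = (n - 5)*(n^2 - n - 2) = (n - 5)*(n + 1)*(n - 2)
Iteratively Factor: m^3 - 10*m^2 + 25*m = (m)*(m^2 - 10*m + 25) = m*(m - 5)*(m - 5)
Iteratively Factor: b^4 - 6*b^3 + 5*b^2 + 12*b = (b - 3)*(b^3 - 3*b^2 - 4*b) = b*(b - 3)*(b^2 - 3*b - 4) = b*(b - 3)*(b + 1)*(b - 4)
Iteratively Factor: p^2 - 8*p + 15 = (p - 5)*(p - 3)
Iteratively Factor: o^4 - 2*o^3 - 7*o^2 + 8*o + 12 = (o + 1)*(o^3 - 3*o^2 - 4*o + 12) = (o - 2)*(o + 1)*(o^2 - o - 6) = (o - 2)*(o + 1)*(o + 2)*(o - 3)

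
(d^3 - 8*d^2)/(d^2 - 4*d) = d*(d - 8)/(d - 4)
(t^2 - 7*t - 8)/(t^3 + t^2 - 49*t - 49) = (t - 8)/(t^2 - 49)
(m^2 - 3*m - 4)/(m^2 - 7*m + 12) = (m + 1)/(m - 3)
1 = 1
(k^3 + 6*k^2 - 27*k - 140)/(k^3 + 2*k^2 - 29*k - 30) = (k^2 + 11*k + 28)/(k^2 + 7*k + 6)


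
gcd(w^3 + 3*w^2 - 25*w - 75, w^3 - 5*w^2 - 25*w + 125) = w^2 - 25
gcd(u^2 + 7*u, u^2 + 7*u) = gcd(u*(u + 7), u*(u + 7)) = u^2 + 7*u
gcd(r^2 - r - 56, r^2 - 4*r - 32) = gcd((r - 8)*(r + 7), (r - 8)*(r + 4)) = r - 8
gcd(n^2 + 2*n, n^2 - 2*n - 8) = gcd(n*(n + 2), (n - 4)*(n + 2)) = n + 2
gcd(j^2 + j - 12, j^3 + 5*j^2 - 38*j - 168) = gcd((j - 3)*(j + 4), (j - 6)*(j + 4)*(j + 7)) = j + 4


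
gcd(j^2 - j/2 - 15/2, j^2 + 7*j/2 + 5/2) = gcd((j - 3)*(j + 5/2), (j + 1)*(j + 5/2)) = j + 5/2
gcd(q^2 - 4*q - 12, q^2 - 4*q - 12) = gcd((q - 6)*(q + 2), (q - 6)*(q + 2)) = q^2 - 4*q - 12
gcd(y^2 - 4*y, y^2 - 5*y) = y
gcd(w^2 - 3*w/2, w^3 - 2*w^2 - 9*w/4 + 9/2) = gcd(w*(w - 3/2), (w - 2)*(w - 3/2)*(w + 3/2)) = w - 3/2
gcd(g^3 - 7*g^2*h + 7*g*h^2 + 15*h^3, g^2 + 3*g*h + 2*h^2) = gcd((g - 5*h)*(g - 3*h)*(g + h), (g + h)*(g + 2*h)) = g + h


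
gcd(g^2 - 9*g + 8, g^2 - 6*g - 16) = g - 8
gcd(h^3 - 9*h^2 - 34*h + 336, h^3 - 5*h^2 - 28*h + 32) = h - 8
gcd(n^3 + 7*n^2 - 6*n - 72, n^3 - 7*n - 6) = n - 3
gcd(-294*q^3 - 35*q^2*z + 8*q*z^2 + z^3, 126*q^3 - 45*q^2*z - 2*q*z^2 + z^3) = -42*q^2 + q*z + z^2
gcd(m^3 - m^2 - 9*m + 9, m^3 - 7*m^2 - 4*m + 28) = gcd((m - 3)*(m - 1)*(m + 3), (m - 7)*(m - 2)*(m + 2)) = 1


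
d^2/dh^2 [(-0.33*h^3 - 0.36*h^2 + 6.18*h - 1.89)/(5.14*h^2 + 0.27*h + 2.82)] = (-1.4210854715202e-14*h^5 + 1.4210854715202e-14*h^4 + 337.063926*h^3 - 269.797068*h^2 - 568.950588*h + 39.37815)/(135.796744*h^6 + 21.399876*h^5 + 224.633934*h^4 + 23.501259*h^3 + 123.242742*h^2 + 6.441444*h + 22.425768)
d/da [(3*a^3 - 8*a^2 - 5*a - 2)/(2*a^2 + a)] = 2*(3*a^4 + 3*a^3 + a^2 + 4*a + 1)/(a^2*(4*a^2 + 4*a + 1))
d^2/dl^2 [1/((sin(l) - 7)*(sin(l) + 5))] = (-4*sin(l)^4 + 6*sin(l)^3 - 138*sin(l)^2 + 58*sin(l) + 78)/((sin(l) - 7)^3*(sin(l) + 5)^3)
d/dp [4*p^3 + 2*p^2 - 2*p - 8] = 12*p^2 + 4*p - 2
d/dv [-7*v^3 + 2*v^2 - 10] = v*(4 - 21*v)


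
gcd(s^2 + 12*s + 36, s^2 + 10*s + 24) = s + 6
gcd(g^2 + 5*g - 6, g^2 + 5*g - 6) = g^2 + 5*g - 6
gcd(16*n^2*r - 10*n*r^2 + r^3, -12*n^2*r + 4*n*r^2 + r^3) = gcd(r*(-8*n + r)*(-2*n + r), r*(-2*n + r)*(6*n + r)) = -2*n*r + r^2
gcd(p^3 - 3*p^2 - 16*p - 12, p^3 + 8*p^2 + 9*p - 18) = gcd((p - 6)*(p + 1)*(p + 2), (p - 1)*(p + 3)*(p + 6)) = 1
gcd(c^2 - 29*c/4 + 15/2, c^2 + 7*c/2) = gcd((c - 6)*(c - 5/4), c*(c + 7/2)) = 1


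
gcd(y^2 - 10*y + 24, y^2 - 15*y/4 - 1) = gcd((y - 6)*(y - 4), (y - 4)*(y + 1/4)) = y - 4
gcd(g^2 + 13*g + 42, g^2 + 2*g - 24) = g + 6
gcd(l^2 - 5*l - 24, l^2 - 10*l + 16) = l - 8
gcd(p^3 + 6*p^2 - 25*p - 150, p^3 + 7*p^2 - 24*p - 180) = p^2 + p - 30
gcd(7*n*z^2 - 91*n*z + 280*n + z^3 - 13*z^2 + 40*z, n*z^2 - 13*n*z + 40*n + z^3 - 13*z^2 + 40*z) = z^2 - 13*z + 40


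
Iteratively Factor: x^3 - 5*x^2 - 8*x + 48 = (x - 4)*(x^2 - x - 12) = (x - 4)*(x + 3)*(x - 4)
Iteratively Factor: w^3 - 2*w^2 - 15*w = (w - 5)*(w^2 + 3*w) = w*(w - 5)*(w + 3)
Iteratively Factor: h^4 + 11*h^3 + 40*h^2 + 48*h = (h)*(h^3 + 11*h^2 + 40*h + 48) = h*(h + 4)*(h^2 + 7*h + 12) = h*(h + 3)*(h + 4)*(h + 4)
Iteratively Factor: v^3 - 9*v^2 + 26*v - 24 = (v - 4)*(v^2 - 5*v + 6) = (v - 4)*(v - 3)*(v - 2)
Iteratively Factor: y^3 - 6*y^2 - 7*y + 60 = (y - 5)*(y^2 - y - 12) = (y - 5)*(y + 3)*(y - 4)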